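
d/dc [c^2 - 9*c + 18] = 2*c - 9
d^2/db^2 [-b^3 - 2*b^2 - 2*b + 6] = -6*b - 4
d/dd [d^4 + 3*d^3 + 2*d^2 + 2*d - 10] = 4*d^3 + 9*d^2 + 4*d + 2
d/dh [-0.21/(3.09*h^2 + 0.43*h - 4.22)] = (1.2978*h + 0.0903)/(3.09*h^2 + 0.43*h - 4.22)^2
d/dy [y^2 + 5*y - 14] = 2*y + 5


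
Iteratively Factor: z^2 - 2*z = (z - 2)*(z)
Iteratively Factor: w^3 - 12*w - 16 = (w + 2)*(w^2 - 2*w - 8) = (w - 4)*(w + 2)*(w + 2)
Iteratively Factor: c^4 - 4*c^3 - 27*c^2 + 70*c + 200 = (c + 2)*(c^3 - 6*c^2 - 15*c + 100) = (c - 5)*(c + 2)*(c^2 - c - 20) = (c - 5)*(c + 2)*(c + 4)*(c - 5)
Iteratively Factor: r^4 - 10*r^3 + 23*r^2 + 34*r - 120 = (r - 5)*(r^3 - 5*r^2 - 2*r + 24) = (r - 5)*(r - 3)*(r^2 - 2*r - 8) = (r - 5)*(r - 3)*(r + 2)*(r - 4)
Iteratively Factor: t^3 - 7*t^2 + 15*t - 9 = (t - 3)*(t^2 - 4*t + 3) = (t - 3)*(t - 1)*(t - 3)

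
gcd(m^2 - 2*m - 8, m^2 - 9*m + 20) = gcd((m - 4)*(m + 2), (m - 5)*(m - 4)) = m - 4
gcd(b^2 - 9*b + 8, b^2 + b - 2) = b - 1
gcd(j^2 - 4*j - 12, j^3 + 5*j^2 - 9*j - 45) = 1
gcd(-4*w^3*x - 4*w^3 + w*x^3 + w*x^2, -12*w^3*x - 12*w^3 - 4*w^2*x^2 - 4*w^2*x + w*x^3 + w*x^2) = 2*w^2*x + 2*w^2 + w*x^2 + w*x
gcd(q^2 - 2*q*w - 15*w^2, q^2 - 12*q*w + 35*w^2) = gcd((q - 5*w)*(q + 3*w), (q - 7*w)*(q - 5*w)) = q - 5*w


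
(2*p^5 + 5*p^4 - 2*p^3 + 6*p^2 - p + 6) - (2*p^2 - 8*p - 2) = 2*p^5 + 5*p^4 - 2*p^3 + 4*p^2 + 7*p + 8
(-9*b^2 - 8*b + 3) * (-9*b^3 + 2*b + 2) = 81*b^5 + 72*b^4 - 45*b^3 - 34*b^2 - 10*b + 6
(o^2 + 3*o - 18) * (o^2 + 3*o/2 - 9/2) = o^4 + 9*o^3/2 - 18*o^2 - 81*o/2 + 81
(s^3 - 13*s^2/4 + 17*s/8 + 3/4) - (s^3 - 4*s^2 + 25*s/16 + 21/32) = 3*s^2/4 + 9*s/16 + 3/32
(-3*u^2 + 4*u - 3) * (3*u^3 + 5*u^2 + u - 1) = -9*u^5 - 3*u^4 + 8*u^3 - 8*u^2 - 7*u + 3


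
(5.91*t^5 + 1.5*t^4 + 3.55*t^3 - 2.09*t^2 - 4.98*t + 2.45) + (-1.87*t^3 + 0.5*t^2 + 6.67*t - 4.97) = 5.91*t^5 + 1.5*t^4 + 1.68*t^3 - 1.59*t^2 + 1.69*t - 2.52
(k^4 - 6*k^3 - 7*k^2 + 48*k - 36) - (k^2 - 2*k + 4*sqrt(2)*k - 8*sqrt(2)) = k^4 - 6*k^3 - 8*k^2 - 4*sqrt(2)*k + 50*k - 36 + 8*sqrt(2)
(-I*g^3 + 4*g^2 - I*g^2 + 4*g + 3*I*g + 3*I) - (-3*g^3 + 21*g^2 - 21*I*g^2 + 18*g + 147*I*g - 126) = 3*g^3 - I*g^3 - 17*g^2 + 20*I*g^2 - 14*g - 144*I*g + 126 + 3*I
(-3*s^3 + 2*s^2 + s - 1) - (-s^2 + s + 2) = -3*s^3 + 3*s^2 - 3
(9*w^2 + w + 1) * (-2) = -18*w^2 - 2*w - 2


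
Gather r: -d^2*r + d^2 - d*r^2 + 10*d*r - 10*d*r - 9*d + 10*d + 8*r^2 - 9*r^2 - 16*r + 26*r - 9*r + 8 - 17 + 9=d^2 + d + r^2*(-d - 1) + r*(1 - d^2)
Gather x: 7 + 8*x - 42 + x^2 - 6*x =x^2 + 2*x - 35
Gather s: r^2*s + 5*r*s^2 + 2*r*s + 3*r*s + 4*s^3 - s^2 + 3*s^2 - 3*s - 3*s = 4*s^3 + s^2*(5*r + 2) + s*(r^2 + 5*r - 6)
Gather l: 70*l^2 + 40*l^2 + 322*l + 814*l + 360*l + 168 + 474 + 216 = 110*l^2 + 1496*l + 858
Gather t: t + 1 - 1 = t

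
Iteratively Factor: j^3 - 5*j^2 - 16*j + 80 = (j - 5)*(j^2 - 16) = (j - 5)*(j - 4)*(j + 4)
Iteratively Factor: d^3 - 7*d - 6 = (d + 2)*(d^2 - 2*d - 3) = (d + 1)*(d + 2)*(d - 3)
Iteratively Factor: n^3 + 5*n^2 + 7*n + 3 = (n + 1)*(n^2 + 4*n + 3) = (n + 1)*(n + 3)*(n + 1)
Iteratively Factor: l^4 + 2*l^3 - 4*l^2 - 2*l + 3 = (l + 1)*(l^3 + l^2 - 5*l + 3) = (l - 1)*(l + 1)*(l^2 + 2*l - 3) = (l - 1)^2*(l + 1)*(l + 3)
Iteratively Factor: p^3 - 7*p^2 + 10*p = (p - 5)*(p^2 - 2*p) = (p - 5)*(p - 2)*(p)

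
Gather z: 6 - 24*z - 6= -24*z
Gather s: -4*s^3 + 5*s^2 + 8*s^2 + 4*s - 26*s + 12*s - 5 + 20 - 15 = -4*s^3 + 13*s^2 - 10*s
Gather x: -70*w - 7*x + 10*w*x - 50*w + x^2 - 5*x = -120*w + x^2 + x*(10*w - 12)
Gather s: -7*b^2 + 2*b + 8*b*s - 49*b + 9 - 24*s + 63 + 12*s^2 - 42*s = -7*b^2 - 47*b + 12*s^2 + s*(8*b - 66) + 72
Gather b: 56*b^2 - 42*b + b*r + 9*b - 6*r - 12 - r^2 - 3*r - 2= 56*b^2 + b*(r - 33) - r^2 - 9*r - 14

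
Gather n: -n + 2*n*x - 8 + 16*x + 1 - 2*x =n*(2*x - 1) + 14*x - 7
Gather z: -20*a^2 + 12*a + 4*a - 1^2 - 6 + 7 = -20*a^2 + 16*a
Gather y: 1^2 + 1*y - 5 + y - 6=2*y - 10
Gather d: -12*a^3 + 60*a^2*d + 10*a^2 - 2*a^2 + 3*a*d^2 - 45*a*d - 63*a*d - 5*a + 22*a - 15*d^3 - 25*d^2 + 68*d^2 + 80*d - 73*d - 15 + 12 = -12*a^3 + 8*a^2 + 17*a - 15*d^3 + d^2*(3*a + 43) + d*(60*a^2 - 108*a + 7) - 3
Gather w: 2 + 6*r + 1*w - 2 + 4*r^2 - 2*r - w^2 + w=4*r^2 + 4*r - w^2 + 2*w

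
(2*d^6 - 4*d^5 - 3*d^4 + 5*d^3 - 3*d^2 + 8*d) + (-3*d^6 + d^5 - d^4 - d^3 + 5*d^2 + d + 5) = -d^6 - 3*d^5 - 4*d^4 + 4*d^3 + 2*d^2 + 9*d + 5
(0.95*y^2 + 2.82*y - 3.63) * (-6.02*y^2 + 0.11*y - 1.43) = -5.719*y^4 - 16.8719*y^3 + 20.8043*y^2 - 4.4319*y + 5.1909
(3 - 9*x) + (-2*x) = 3 - 11*x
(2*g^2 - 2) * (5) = 10*g^2 - 10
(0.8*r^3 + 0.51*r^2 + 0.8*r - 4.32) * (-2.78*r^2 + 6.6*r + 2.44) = -2.224*r^5 + 3.8622*r^4 + 3.094*r^3 + 18.534*r^2 - 26.56*r - 10.5408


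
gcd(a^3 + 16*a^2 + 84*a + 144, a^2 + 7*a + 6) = a + 6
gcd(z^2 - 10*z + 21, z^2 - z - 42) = z - 7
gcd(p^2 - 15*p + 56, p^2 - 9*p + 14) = p - 7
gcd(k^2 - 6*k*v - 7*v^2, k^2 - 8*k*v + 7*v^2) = -k + 7*v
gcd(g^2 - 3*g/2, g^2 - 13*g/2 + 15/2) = g - 3/2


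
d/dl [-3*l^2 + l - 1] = 1 - 6*l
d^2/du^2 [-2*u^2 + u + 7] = -4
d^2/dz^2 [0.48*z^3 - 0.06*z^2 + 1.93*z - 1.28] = 2.88*z - 0.12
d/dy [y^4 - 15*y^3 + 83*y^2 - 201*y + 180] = 4*y^3 - 45*y^2 + 166*y - 201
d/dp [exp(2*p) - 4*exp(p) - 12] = 2*(exp(p) - 2)*exp(p)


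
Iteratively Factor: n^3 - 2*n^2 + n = (n - 1)*(n^2 - n) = (n - 1)^2*(n)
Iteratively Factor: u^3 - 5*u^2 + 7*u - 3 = (u - 1)*(u^2 - 4*u + 3) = (u - 3)*(u - 1)*(u - 1)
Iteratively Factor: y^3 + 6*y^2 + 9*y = (y)*(y^2 + 6*y + 9) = y*(y + 3)*(y + 3)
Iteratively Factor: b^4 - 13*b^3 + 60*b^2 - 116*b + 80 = (b - 2)*(b^3 - 11*b^2 + 38*b - 40) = (b - 2)^2*(b^2 - 9*b + 20) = (b - 5)*(b - 2)^2*(b - 4)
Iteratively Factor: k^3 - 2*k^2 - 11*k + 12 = (k + 3)*(k^2 - 5*k + 4) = (k - 1)*(k + 3)*(k - 4)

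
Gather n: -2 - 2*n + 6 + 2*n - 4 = 0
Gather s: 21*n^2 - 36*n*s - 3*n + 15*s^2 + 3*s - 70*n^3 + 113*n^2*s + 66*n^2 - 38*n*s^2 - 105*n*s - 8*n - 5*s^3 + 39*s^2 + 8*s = -70*n^3 + 87*n^2 - 11*n - 5*s^3 + s^2*(54 - 38*n) + s*(113*n^2 - 141*n + 11)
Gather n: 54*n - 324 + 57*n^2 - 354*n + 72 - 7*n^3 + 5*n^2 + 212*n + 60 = -7*n^3 + 62*n^2 - 88*n - 192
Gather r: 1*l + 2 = l + 2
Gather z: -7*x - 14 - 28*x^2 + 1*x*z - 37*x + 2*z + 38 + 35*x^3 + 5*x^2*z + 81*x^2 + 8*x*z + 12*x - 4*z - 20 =35*x^3 + 53*x^2 - 32*x + z*(5*x^2 + 9*x - 2) + 4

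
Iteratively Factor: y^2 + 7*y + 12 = (y + 3)*(y + 4)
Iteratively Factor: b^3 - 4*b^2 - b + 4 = (b - 1)*(b^2 - 3*b - 4) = (b - 4)*(b - 1)*(b + 1)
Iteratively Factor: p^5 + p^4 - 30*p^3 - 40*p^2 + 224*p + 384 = (p + 4)*(p^4 - 3*p^3 - 18*p^2 + 32*p + 96) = (p + 2)*(p + 4)*(p^3 - 5*p^2 - 8*p + 48) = (p + 2)*(p + 3)*(p + 4)*(p^2 - 8*p + 16) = (p - 4)*(p + 2)*(p + 3)*(p + 4)*(p - 4)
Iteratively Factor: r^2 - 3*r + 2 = (r - 1)*(r - 2)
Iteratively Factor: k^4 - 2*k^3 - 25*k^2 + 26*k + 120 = (k - 3)*(k^3 + k^2 - 22*k - 40) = (k - 5)*(k - 3)*(k^2 + 6*k + 8) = (k - 5)*(k - 3)*(k + 4)*(k + 2)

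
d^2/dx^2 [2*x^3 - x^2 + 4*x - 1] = 12*x - 2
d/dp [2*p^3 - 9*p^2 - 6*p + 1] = 6*p^2 - 18*p - 6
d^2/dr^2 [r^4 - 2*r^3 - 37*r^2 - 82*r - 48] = 12*r^2 - 12*r - 74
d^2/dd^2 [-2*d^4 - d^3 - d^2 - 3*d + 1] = -24*d^2 - 6*d - 2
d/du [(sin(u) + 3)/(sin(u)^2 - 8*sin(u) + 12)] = (-6*sin(u) + cos(u)^2 + 35)*cos(u)/(sin(u)^2 - 8*sin(u) + 12)^2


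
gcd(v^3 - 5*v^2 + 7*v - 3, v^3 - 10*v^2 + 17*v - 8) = v^2 - 2*v + 1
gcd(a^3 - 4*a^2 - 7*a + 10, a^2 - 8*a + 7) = a - 1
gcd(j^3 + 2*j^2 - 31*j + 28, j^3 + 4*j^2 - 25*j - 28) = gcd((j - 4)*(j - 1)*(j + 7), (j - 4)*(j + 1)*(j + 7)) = j^2 + 3*j - 28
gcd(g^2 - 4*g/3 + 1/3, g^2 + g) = 1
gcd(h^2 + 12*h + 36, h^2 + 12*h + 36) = h^2 + 12*h + 36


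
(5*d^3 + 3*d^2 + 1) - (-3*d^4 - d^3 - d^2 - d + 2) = 3*d^4 + 6*d^3 + 4*d^2 + d - 1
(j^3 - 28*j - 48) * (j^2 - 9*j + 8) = j^5 - 9*j^4 - 20*j^3 + 204*j^2 + 208*j - 384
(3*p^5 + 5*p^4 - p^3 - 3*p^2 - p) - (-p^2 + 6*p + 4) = 3*p^5 + 5*p^4 - p^3 - 2*p^2 - 7*p - 4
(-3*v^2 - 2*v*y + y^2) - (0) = -3*v^2 - 2*v*y + y^2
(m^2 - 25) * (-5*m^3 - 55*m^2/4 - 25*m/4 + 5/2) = -5*m^5 - 55*m^4/4 + 475*m^3/4 + 1385*m^2/4 + 625*m/4 - 125/2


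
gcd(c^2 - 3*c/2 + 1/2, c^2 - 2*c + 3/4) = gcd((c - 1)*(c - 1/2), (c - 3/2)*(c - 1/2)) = c - 1/2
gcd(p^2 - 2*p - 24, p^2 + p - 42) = p - 6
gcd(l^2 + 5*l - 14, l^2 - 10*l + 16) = l - 2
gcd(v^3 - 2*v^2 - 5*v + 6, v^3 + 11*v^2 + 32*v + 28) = v + 2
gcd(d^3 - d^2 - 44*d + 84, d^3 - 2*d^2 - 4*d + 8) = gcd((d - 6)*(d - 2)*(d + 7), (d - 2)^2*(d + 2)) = d - 2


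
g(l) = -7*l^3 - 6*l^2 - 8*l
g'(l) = -21*l^2 - 12*l - 8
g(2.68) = -199.28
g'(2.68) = -190.99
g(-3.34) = 220.60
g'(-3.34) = -202.19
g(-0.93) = 7.88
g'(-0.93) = -15.00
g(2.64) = -191.74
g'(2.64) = -186.04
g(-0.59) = 4.07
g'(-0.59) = -8.23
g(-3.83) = 335.90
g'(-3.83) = -270.09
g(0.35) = -3.84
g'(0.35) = -14.77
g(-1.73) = 32.13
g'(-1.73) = -50.09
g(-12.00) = 11328.00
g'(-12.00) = -2888.00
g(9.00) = -5661.00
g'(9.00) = -1817.00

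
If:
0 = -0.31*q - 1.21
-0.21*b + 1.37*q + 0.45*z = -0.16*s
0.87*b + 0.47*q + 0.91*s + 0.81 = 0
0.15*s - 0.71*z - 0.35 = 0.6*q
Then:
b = -8.37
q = -3.90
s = 9.13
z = 4.73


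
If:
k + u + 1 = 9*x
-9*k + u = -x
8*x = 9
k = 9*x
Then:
No Solution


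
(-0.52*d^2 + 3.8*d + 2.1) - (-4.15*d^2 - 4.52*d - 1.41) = 3.63*d^2 + 8.32*d + 3.51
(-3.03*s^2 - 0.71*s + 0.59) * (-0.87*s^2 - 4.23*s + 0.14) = 2.6361*s^4 + 13.4346*s^3 + 2.0658*s^2 - 2.5951*s + 0.0826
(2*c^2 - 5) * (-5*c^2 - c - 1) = -10*c^4 - 2*c^3 + 23*c^2 + 5*c + 5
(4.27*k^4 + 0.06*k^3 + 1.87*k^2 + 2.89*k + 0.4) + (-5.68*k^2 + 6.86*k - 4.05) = 4.27*k^4 + 0.06*k^3 - 3.81*k^2 + 9.75*k - 3.65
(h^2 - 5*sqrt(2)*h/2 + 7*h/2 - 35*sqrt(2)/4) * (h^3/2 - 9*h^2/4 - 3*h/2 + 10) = h^5/2 - 5*sqrt(2)*h^4/4 - h^4/2 - 75*h^3/8 + 5*sqrt(2)*h^3/4 + 19*h^2/4 + 375*sqrt(2)*h^2/16 - 95*sqrt(2)*h/8 + 35*h - 175*sqrt(2)/2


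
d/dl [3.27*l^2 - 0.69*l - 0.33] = 6.54*l - 0.69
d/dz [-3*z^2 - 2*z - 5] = -6*z - 2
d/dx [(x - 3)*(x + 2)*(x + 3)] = 3*x^2 + 4*x - 9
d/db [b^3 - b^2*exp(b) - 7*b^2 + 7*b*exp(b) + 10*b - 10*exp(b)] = -b^2*exp(b) + 3*b^2 + 5*b*exp(b) - 14*b - 3*exp(b) + 10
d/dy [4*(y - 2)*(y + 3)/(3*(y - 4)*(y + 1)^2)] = 4*(-y^3 - y^2 + 14*y - 46)/(3*(y^5 - 5*y^4 - 5*y^3 + 25*y^2 + 40*y + 16))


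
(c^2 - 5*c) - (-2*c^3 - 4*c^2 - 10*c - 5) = 2*c^3 + 5*c^2 + 5*c + 5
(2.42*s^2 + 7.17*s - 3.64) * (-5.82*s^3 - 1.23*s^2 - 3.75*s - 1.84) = -14.0844*s^5 - 44.706*s^4 + 3.2907*s^3 - 26.8631*s^2 + 0.4572*s + 6.6976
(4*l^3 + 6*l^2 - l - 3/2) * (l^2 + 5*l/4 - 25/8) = 4*l^5 + 11*l^4 - 6*l^3 - 43*l^2/2 + 5*l/4 + 75/16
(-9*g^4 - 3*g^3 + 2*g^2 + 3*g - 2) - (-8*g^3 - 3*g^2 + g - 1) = -9*g^4 + 5*g^3 + 5*g^2 + 2*g - 1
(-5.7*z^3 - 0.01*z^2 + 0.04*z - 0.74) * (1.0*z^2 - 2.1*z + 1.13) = -5.7*z^5 + 11.96*z^4 - 6.38*z^3 - 0.8353*z^2 + 1.5992*z - 0.8362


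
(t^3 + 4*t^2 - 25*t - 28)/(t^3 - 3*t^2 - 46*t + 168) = (t + 1)/(t - 6)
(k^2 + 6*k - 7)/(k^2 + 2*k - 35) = (k - 1)/(k - 5)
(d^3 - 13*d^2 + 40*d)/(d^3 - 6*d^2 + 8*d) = (d^2 - 13*d + 40)/(d^2 - 6*d + 8)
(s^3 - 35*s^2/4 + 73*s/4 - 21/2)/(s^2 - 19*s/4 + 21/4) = (s^2 - 7*s + 6)/(s - 3)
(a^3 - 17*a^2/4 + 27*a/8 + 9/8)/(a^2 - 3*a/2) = a - 11/4 - 3/(4*a)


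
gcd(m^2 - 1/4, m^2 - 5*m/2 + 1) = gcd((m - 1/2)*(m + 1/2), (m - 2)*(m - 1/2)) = m - 1/2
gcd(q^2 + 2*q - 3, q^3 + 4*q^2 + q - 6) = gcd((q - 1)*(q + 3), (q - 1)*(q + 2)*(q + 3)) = q^2 + 2*q - 3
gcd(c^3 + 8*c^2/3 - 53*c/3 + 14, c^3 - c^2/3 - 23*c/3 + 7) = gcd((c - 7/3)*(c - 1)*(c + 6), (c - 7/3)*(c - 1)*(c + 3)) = c^2 - 10*c/3 + 7/3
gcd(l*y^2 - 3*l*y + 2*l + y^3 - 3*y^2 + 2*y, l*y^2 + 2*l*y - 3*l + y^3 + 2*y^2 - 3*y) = l*y - l + y^2 - y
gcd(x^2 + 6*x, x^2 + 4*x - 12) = x + 6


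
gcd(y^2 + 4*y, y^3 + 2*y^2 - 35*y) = y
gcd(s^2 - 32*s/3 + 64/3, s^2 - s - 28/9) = 1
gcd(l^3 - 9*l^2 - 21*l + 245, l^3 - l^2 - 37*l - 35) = l^2 - 2*l - 35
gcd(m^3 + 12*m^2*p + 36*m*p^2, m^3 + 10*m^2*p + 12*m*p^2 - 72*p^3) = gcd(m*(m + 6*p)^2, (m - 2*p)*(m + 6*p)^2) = m^2 + 12*m*p + 36*p^2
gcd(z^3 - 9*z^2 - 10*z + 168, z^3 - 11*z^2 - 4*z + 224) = z^2 - 3*z - 28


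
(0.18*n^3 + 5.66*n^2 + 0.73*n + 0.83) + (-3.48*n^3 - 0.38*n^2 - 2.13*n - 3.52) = -3.3*n^3 + 5.28*n^2 - 1.4*n - 2.69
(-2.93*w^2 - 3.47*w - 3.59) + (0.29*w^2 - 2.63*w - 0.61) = -2.64*w^2 - 6.1*w - 4.2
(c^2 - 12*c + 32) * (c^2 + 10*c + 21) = c^4 - 2*c^3 - 67*c^2 + 68*c + 672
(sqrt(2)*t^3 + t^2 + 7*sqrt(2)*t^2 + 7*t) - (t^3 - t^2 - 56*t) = -t^3 + sqrt(2)*t^3 + 2*t^2 + 7*sqrt(2)*t^2 + 63*t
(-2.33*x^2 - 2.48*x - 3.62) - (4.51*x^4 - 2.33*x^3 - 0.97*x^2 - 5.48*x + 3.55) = -4.51*x^4 + 2.33*x^3 - 1.36*x^2 + 3.0*x - 7.17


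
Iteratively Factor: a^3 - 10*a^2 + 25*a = (a - 5)*(a^2 - 5*a) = (a - 5)^2*(a)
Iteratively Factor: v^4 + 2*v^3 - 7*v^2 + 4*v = (v + 4)*(v^3 - 2*v^2 + v) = v*(v + 4)*(v^2 - 2*v + 1) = v*(v - 1)*(v + 4)*(v - 1)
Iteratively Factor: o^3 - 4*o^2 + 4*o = (o - 2)*(o^2 - 2*o) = (o - 2)^2*(o)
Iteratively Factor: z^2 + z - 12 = (z - 3)*(z + 4)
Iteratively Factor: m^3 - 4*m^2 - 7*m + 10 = (m - 1)*(m^2 - 3*m - 10) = (m - 5)*(m - 1)*(m + 2)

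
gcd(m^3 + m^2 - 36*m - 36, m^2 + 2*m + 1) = m + 1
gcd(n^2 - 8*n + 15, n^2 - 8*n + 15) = n^2 - 8*n + 15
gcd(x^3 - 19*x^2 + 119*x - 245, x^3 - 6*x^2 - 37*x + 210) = x^2 - 12*x + 35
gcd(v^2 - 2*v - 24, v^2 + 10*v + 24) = v + 4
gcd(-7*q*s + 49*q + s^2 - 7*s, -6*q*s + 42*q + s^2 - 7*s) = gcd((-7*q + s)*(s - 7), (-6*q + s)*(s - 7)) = s - 7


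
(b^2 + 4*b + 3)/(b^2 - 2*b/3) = 3*(b^2 + 4*b + 3)/(b*(3*b - 2))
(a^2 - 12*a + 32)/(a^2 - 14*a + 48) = (a - 4)/(a - 6)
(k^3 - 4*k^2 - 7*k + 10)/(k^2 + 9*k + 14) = (k^2 - 6*k + 5)/(k + 7)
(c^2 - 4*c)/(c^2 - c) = (c - 4)/(c - 1)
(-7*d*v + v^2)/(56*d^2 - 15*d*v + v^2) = v/(-8*d + v)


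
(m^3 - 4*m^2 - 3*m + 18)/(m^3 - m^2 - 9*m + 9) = (m^2 - m - 6)/(m^2 + 2*m - 3)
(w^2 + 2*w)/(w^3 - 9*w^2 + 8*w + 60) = w/(w^2 - 11*w + 30)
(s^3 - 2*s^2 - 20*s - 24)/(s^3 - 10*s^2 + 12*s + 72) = (s + 2)/(s - 6)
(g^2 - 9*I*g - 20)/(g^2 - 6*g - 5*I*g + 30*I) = (g - 4*I)/(g - 6)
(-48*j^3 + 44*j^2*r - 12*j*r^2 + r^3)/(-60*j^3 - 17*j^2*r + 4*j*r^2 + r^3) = (12*j^2 - 8*j*r + r^2)/(15*j^2 + 8*j*r + r^2)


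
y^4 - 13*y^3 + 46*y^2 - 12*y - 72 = (y - 6)^2*(y - 2)*(y + 1)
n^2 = n^2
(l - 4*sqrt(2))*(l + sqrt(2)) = l^2 - 3*sqrt(2)*l - 8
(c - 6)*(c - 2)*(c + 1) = c^3 - 7*c^2 + 4*c + 12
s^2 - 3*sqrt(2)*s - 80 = (s - 8*sqrt(2))*(s + 5*sqrt(2))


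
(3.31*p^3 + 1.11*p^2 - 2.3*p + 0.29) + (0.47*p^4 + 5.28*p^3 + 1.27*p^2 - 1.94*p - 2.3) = 0.47*p^4 + 8.59*p^3 + 2.38*p^2 - 4.24*p - 2.01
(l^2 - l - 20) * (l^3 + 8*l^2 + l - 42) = l^5 + 7*l^4 - 27*l^3 - 203*l^2 + 22*l + 840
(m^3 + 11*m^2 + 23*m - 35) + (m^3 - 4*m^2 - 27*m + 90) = 2*m^3 + 7*m^2 - 4*m + 55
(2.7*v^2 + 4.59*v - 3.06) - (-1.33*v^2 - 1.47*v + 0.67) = 4.03*v^2 + 6.06*v - 3.73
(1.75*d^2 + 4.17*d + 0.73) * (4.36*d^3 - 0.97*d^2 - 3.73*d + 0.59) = 7.63*d^5 + 16.4837*d^4 - 7.3896*d^3 - 15.2297*d^2 - 0.2626*d + 0.4307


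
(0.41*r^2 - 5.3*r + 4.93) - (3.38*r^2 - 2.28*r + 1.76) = -2.97*r^2 - 3.02*r + 3.17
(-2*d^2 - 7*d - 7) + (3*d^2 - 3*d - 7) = d^2 - 10*d - 14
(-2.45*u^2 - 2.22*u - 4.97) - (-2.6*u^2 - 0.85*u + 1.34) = 0.15*u^2 - 1.37*u - 6.31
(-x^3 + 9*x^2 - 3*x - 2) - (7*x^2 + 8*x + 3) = -x^3 + 2*x^2 - 11*x - 5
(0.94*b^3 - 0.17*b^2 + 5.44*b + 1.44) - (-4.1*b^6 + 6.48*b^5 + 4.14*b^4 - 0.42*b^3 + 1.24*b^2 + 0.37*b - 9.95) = 4.1*b^6 - 6.48*b^5 - 4.14*b^4 + 1.36*b^3 - 1.41*b^2 + 5.07*b + 11.39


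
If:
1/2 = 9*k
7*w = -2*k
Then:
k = 1/18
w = -1/63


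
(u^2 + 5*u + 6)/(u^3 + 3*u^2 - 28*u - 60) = (u + 3)/(u^2 + u - 30)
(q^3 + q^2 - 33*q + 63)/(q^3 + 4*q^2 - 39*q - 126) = (q^2 - 6*q + 9)/(q^2 - 3*q - 18)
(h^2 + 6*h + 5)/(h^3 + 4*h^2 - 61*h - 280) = (h + 1)/(h^2 - h - 56)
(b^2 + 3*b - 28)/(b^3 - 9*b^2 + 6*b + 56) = (b + 7)/(b^2 - 5*b - 14)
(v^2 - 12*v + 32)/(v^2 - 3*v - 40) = (v - 4)/(v + 5)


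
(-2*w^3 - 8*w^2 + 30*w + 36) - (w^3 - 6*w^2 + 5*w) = -3*w^3 - 2*w^2 + 25*w + 36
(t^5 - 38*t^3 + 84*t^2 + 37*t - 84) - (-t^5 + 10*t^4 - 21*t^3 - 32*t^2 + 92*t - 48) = 2*t^5 - 10*t^4 - 17*t^3 + 116*t^2 - 55*t - 36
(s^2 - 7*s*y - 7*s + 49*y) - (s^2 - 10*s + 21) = -7*s*y + 3*s + 49*y - 21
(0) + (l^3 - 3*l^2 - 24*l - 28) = l^3 - 3*l^2 - 24*l - 28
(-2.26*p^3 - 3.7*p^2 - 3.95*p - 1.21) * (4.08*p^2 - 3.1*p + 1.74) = -9.2208*p^5 - 8.09*p^4 - 8.5784*p^3 + 0.870200000000001*p^2 - 3.122*p - 2.1054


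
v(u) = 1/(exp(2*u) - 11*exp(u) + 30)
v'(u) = (-2*exp(2*u) + 11*exp(u))/(exp(2*u) - 11*exp(u) + 30)^2 = (11 - 2*exp(u))*exp(u)/(exp(2*u) - 11*exp(u) + 30)^2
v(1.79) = -95.82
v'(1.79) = -53831.43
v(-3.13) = 0.03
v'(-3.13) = 0.00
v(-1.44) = 0.04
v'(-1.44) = 0.00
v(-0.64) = 0.04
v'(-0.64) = 0.01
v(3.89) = 0.00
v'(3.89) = -0.00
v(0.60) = 0.08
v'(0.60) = 0.08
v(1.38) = 0.48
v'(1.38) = 2.81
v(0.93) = 0.12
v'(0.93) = 0.21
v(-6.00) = 0.03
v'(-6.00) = 0.00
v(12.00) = 0.00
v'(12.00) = 0.00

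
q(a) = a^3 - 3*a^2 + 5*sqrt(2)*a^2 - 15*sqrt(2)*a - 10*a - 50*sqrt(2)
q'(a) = 3*a^2 - 6*a + 10*sqrt(2)*a - 15*sqrt(2) - 10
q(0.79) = -92.34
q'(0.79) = -22.91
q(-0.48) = -54.90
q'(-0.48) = -34.43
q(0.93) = -95.41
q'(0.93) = -21.05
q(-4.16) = 57.60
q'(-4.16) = -13.17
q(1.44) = -104.23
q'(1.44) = -13.27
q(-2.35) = 12.14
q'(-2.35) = -33.78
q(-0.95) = -38.24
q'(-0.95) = -36.24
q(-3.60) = 47.76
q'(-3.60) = -21.64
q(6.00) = 104.57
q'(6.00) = 125.64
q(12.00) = 1868.96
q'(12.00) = 498.49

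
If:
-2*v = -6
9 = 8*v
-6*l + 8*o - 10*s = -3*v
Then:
No Solution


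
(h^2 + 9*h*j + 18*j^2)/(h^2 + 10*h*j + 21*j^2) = (h + 6*j)/(h + 7*j)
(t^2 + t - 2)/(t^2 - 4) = (t - 1)/(t - 2)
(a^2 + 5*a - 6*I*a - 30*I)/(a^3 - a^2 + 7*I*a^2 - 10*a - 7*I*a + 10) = (a^2 + a*(5 - 6*I) - 30*I)/(a^3 + a^2*(-1 + 7*I) - a*(10 + 7*I) + 10)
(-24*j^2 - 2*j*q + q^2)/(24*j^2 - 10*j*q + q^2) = (4*j + q)/(-4*j + q)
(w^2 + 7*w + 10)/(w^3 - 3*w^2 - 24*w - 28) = (w + 5)/(w^2 - 5*w - 14)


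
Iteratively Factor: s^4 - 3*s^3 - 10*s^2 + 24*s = (s - 4)*(s^3 + s^2 - 6*s) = (s - 4)*(s + 3)*(s^2 - 2*s) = (s - 4)*(s - 2)*(s + 3)*(s)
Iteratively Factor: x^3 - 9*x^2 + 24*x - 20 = (x - 2)*(x^2 - 7*x + 10) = (x - 2)^2*(x - 5)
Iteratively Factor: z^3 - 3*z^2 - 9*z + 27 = (z - 3)*(z^2 - 9) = (z - 3)^2*(z + 3)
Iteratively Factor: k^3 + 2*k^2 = (k + 2)*(k^2) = k*(k + 2)*(k)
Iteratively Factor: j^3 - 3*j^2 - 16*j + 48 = (j + 4)*(j^2 - 7*j + 12) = (j - 4)*(j + 4)*(j - 3)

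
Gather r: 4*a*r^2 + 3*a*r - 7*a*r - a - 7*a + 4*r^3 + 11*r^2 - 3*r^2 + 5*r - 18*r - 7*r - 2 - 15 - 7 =-8*a + 4*r^3 + r^2*(4*a + 8) + r*(-4*a - 20) - 24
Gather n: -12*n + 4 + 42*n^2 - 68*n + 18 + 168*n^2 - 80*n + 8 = 210*n^2 - 160*n + 30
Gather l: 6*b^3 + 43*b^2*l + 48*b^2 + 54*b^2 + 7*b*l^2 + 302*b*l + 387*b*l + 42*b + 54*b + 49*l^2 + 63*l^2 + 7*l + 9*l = 6*b^3 + 102*b^2 + 96*b + l^2*(7*b + 112) + l*(43*b^2 + 689*b + 16)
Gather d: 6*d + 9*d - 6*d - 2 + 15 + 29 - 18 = 9*d + 24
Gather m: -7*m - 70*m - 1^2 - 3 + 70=66 - 77*m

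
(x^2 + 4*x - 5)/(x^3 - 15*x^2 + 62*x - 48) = (x + 5)/(x^2 - 14*x + 48)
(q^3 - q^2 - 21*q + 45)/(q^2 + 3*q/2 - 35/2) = 2*(q^2 - 6*q + 9)/(2*q - 7)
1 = 1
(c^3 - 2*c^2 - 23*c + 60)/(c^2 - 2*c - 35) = (c^2 - 7*c + 12)/(c - 7)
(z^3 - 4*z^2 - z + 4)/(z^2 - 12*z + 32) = (z^2 - 1)/(z - 8)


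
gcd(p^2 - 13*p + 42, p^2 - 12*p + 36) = p - 6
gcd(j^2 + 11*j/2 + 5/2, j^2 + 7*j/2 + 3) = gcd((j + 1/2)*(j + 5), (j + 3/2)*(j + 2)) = 1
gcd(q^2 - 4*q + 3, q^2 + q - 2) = q - 1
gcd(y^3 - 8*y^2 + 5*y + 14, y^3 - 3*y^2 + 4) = y^2 - y - 2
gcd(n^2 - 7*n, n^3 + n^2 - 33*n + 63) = 1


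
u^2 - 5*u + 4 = (u - 4)*(u - 1)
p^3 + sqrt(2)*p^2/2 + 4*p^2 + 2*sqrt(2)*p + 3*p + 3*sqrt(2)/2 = (p + 1)*(p + 3)*(p + sqrt(2)/2)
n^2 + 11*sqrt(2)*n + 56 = (n + 4*sqrt(2))*(n + 7*sqrt(2))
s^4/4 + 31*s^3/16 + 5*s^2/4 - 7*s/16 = s*(s/4 + 1/4)*(s - 1/4)*(s + 7)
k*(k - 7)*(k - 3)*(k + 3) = k^4 - 7*k^3 - 9*k^2 + 63*k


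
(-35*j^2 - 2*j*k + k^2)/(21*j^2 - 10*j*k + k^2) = (-5*j - k)/(3*j - k)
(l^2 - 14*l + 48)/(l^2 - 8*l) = (l - 6)/l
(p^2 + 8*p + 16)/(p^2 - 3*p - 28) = (p + 4)/(p - 7)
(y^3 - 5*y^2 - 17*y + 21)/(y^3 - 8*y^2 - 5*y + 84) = (y - 1)/(y - 4)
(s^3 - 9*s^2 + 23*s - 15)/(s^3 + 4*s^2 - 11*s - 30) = (s^2 - 6*s + 5)/(s^2 + 7*s + 10)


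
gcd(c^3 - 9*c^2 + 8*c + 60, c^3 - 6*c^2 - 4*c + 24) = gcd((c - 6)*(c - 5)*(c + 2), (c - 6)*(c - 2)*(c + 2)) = c^2 - 4*c - 12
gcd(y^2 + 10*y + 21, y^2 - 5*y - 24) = y + 3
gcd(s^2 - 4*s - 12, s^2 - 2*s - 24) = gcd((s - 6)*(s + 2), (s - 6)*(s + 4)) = s - 6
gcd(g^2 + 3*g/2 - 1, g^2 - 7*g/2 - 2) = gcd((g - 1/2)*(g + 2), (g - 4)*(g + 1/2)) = 1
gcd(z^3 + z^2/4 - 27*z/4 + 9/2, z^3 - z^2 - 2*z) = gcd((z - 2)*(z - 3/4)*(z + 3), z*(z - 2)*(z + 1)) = z - 2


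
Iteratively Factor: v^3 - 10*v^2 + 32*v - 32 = (v - 4)*(v^2 - 6*v + 8) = (v - 4)*(v - 2)*(v - 4)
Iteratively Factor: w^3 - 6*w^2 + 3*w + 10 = (w + 1)*(w^2 - 7*w + 10) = (w - 2)*(w + 1)*(w - 5)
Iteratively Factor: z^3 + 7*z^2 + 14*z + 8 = (z + 2)*(z^2 + 5*z + 4) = (z + 2)*(z + 4)*(z + 1)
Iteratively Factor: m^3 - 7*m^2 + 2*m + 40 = (m + 2)*(m^2 - 9*m + 20) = (m - 4)*(m + 2)*(m - 5)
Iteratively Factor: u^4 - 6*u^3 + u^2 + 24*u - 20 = (u + 2)*(u^3 - 8*u^2 + 17*u - 10) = (u - 2)*(u + 2)*(u^2 - 6*u + 5) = (u - 2)*(u - 1)*(u + 2)*(u - 5)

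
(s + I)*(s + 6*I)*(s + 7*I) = s^3 + 14*I*s^2 - 55*s - 42*I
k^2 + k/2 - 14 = (k - 7/2)*(k + 4)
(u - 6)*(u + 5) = u^2 - u - 30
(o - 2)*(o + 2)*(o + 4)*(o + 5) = o^4 + 9*o^3 + 16*o^2 - 36*o - 80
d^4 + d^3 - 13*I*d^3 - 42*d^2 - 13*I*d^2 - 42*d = d*(d + 1)*(d - 7*I)*(d - 6*I)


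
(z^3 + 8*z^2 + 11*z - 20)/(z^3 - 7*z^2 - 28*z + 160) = (z^2 + 3*z - 4)/(z^2 - 12*z + 32)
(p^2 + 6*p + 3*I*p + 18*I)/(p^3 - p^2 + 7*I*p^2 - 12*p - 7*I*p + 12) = (p + 6)/(p^2 + p*(-1 + 4*I) - 4*I)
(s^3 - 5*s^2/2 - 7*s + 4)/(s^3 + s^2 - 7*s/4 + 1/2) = 2*(s - 4)/(2*s - 1)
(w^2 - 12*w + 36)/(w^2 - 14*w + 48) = (w - 6)/(w - 8)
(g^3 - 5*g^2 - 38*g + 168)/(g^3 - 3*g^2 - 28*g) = (g^2 + 2*g - 24)/(g*(g + 4))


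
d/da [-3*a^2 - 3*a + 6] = -6*a - 3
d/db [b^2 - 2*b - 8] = 2*b - 2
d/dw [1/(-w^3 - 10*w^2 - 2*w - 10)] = (3*w^2 + 20*w + 2)/(w^3 + 10*w^2 + 2*w + 10)^2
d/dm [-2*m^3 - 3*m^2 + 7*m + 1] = -6*m^2 - 6*m + 7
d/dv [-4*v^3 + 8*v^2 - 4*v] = -12*v^2 + 16*v - 4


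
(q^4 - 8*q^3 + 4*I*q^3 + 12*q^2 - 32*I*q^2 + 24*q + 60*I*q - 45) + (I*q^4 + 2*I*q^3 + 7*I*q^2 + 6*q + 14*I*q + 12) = q^4 + I*q^4 - 8*q^3 + 6*I*q^3 + 12*q^2 - 25*I*q^2 + 30*q + 74*I*q - 33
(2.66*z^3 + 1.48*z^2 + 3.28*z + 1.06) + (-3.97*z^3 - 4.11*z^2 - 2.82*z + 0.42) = -1.31*z^3 - 2.63*z^2 + 0.46*z + 1.48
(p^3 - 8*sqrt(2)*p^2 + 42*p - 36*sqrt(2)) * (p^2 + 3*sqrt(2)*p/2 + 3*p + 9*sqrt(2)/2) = p^5 - 13*sqrt(2)*p^4/2 + 3*p^4 - 39*sqrt(2)*p^3/2 + 18*p^3 + 27*sqrt(2)*p^2 + 54*p^2 - 108*p + 81*sqrt(2)*p - 324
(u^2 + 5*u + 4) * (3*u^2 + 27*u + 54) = 3*u^4 + 42*u^3 + 201*u^2 + 378*u + 216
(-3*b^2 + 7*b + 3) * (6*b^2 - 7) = -18*b^4 + 42*b^3 + 39*b^2 - 49*b - 21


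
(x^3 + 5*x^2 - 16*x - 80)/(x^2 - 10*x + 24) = (x^2 + 9*x + 20)/(x - 6)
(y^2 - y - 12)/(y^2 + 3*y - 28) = (y + 3)/(y + 7)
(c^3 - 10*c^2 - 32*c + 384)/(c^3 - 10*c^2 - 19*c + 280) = (c^2 - 2*c - 48)/(c^2 - 2*c - 35)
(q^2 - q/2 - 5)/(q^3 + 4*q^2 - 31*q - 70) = (q - 5/2)/(q^2 + 2*q - 35)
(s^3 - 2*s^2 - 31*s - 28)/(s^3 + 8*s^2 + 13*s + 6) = (s^2 - 3*s - 28)/(s^2 + 7*s + 6)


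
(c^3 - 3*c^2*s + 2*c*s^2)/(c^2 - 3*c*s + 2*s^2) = c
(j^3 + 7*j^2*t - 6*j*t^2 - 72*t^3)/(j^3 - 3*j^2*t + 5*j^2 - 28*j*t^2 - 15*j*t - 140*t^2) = (-j^2 - 3*j*t + 18*t^2)/(-j^2 + 7*j*t - 5*j + 35*t)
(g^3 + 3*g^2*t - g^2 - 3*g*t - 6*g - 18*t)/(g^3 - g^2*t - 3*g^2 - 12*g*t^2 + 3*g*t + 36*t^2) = (-g - 2)/(-g + 4*t)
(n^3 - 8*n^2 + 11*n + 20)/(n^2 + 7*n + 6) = (n^2 - 9*n + 20)/(n + 6)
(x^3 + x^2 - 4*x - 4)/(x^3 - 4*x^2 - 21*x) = (-x^3 - x^2 + 4*x + 4)/(x*(-x^2 + 4*x + 21))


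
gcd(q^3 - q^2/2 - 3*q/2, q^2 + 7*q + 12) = 1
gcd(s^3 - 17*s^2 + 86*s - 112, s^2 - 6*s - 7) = s - 7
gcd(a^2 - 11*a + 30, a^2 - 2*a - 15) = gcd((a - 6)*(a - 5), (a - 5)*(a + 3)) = a - 5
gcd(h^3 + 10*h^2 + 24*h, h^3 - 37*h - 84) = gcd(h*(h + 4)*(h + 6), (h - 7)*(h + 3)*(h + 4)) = h + 4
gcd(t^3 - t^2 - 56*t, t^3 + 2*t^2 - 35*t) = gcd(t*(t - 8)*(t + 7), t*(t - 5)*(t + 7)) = t^2 + 7*t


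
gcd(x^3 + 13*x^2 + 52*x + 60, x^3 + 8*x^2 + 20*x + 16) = x + 2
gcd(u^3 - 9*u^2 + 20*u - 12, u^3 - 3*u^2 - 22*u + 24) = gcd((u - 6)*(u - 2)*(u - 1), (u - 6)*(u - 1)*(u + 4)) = u^2 - 7*u + 6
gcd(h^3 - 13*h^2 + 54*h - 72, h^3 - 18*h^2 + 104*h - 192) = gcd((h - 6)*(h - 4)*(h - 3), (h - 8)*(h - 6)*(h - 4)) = h^2 - 10*h + 24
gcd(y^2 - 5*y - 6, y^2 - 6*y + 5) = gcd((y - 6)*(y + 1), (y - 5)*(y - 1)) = 1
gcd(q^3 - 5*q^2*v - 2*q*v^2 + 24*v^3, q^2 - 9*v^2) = q - 3*v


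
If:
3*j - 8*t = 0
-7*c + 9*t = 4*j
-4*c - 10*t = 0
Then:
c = 0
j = 0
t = 0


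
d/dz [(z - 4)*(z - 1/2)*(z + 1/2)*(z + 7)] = 4*z^3 + 9*z^2 - 113*z/2 - 3/4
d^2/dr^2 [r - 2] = 0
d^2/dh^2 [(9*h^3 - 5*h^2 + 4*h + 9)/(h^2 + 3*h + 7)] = 2*(37*h^3 + 699*h^2 + 1320*h - 311)/(h^6 + 9*h^5 + 48*h^4 + 153*h^3 + 336*h^2 + 441*h + 343)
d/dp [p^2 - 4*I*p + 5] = 2*p - 4*I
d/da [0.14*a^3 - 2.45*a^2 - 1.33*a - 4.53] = 0.42*a^2 - 4.9*a - 1.33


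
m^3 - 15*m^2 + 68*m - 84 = (m - 7)*(m - 6)*(m - 2)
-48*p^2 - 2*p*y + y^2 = (-8*p + y)*(6*p + y)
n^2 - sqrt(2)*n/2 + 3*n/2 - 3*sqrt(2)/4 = (n + 3/2)*(n - sqrt(2)/2)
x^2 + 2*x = x*(x + 2)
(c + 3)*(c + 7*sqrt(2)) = c^2 + 3*c + 7*sqrt(2)*c + 21*sqrt(2)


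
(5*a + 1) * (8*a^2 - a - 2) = 40*a^3 + 3*a^2 - 11*a - 2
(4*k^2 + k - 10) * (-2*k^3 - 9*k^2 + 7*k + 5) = -8*k^5 - 38*k^4 + 39*k^3 + 117*k^2 - 65*k - 50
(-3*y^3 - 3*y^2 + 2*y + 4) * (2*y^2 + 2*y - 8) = -6*y^5 - 12*y^4 + 22*y^3 + 36*y^2 - 8*y - 32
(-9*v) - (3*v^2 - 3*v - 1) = -3*v^2 - 6*v + 1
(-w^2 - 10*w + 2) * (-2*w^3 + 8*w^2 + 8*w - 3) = 2*w^5 + 12*w^4 - 92*w^3 - 61*w^2 + 46*w - 6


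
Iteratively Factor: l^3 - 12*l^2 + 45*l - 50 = (l - 5)*(l^2 - 7*l + 10) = (l - 5)*(l - 2)*(l - 5)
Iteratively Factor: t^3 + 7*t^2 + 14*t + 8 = (t + 2)*(t^2 + 5*t + 4) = (t + 1)*(t + 2)*(t + 4)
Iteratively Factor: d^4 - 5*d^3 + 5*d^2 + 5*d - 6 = (d - 2)*(d^3 - 3*d^2 - d + 3) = (d - 2)*(d - 1)*(d^2 - 2*d - 3) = (d - 2)*(d - 1)*(d + 1)*(d - 3)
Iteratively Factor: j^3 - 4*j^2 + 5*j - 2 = (j - 2)*(j^2 - 2*j + 1) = (j - 2)*(j - 1)*(j - 1)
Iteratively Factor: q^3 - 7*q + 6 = (q + 3)*(q^2 - 3*q + 2) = (q - 1)*(q + 3)*(q - 2)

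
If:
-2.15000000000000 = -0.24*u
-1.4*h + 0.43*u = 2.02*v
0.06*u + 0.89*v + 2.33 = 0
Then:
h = 7.40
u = 8.96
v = -3.22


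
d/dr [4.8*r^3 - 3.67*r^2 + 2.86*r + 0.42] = 14.4*r^2 - 7.34*r + 2.86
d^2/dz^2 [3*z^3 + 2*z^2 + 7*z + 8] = 18*z + 4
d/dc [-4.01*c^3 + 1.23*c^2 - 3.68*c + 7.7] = -12.03*c^2 + 2.46*c - 3.68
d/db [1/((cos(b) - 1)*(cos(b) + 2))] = (sin(b) + sin(2*b))/((cos(b) - 1)^2*(cos(b) + 2)^2)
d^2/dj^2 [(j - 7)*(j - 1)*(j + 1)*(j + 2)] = 12*j^2 - 30*j - 30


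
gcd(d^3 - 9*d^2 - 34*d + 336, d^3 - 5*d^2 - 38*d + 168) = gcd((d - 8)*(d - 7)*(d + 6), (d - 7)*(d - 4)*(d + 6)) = d^2 - d - 42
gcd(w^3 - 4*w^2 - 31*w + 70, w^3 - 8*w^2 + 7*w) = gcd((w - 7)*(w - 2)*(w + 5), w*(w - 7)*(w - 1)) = w - 7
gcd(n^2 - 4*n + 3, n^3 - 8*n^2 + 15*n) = n - 3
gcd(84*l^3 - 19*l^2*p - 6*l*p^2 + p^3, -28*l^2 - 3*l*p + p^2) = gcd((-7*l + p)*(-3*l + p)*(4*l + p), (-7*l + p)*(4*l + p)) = -28*l^2 - 3*l*p + p^2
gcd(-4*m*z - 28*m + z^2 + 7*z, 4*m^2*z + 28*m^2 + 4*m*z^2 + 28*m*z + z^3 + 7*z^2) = z + 7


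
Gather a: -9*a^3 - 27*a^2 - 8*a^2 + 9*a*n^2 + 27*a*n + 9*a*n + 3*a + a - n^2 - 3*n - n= -9*a^3 - 35*a^2 + a*(9*n^2 + 36*n + 4) - n^2 - 4*n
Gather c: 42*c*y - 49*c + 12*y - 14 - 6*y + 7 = c*(42*y - 49) + 6*y - 7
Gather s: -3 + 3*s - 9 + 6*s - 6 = 9*s - 18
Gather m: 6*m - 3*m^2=-3*m^2 + 6*m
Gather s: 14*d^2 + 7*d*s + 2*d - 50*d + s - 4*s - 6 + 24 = 14*d^2 - 48*d + s*(7*d - 3) + 18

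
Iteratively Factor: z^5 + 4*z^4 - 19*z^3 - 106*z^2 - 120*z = (z - 5)*(z^4 + 9*z^3 + 26*z^2 + 24*z) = z*(z - 5)*(z^3 + 9*z^2 + 26*z + 24) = z*(z - 5)*(z + 3)*(z^2 + 6*z + 8) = z*(z - 5)*(z + 2)*(z + 3)*(z + 4)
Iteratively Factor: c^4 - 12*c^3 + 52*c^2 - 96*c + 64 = (c - 4)*(c^3 - 8*c^2 + 20*c - 16) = (c - 4)^2*(c^2 - 4*c + 4) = (c - 4)^2*(c - 2)*(c - 2)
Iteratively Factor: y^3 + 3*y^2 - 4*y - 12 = (y + 3)*(y^2 - 4) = (y - 2)*(y + 3)*(y + 2)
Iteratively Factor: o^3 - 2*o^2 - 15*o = (o - 5)*(o^2 + 3*o) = (o - 5)*(o + 3)*(o)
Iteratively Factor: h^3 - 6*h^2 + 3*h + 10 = (h - 5)*(h^2 - h - 2) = (h - 5)*(h + 1)*(h - 2)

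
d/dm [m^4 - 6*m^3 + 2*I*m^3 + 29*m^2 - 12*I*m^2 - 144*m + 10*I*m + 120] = 4*m^3 + m^2*(-18 + 6*I) + m*(58 - 24*I) - 144 + 10*I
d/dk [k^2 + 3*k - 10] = 2*k + 3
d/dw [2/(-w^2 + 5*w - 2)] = 2*(2*w - 5)/(w^2 - 5*w + 2)^2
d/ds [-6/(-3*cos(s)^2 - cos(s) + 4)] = 6*(6*cos(s) + 1)*sin(s)/(3*cos(s)^2 + cos(s) - 4)^2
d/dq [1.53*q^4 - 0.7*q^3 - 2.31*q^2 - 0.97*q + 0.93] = 6.12*q^3 - 2.1*q^2 - 4.62*q - 0.97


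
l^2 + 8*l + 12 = (l + 2)*(l + 6)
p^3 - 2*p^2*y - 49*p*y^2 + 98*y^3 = (p - 7*y)*(p - 2*y)*(p + 7*y)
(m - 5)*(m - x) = m^2 - m*x - 5*m + 5*x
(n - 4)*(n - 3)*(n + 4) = n^3 - 3*n^2 - 16*n + 48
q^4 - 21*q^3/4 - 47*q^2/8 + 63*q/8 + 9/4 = (q - 6)*(q - 1)*(q + 1/4)*(q + 3/2)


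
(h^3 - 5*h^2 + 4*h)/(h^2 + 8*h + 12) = h*(h^2 - 5*h + 4)/(h^2 + 8*h + 12)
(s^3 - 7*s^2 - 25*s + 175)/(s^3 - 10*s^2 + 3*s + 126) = (s^2 - 25)/(s^2 - 3*s - 18)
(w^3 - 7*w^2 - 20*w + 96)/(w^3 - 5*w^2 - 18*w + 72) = (w - 8)/(w - 6)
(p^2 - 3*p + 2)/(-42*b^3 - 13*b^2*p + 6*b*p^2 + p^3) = (-p^2 + 3*p - 2)/(42*b^3 + 13*b^2*p - 6*b*p^2 - p^3)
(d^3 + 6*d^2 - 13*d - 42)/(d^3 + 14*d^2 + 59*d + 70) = (d - 3)/(d + 5)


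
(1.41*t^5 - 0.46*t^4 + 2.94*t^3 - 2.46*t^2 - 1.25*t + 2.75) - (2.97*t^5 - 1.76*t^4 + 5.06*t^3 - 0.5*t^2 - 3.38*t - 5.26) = -1.56*t^5 + 1.3*t^4 - 2.12*t^3 - 1.96*t^2 + 2.13*t + 8.01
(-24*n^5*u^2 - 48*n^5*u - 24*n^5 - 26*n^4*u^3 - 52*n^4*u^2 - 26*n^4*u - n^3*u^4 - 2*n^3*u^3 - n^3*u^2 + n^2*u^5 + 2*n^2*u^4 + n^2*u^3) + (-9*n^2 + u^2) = -24*n^5*u^2 - 48*n^5*u - 24*n^5 - 26*n^4*u^3 - 52*n^4*u^2 - 26*n^4*u - n^3*u^4 - 2*n^3*u^3 - n^3*u^2 + n^2*u^5 + 2*n^2*u^4 + n^2*u^3 - 9*n^2 + u^2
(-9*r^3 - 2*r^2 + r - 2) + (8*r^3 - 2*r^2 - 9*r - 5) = -r^3 - 4*r^2 - 8*r - 7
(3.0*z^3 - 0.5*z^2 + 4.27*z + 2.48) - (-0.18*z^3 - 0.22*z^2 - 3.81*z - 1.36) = 3.18*z^3 - 0.28*z^2 + 8.08*z + 3.84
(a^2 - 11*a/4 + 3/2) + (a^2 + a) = 2*a^2 - 7*a/4 + 3/2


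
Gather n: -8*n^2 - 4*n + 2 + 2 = -8*n^2 - 4*n + 4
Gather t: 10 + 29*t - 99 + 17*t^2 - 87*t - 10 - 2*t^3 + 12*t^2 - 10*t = -2*t^3 + 29*t^2 - 68*t - 99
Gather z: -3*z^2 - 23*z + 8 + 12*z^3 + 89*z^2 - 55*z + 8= 12*z^3 + 86*z^2 - 78*z + 16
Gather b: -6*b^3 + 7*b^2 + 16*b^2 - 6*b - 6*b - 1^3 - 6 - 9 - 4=-6*b^3 + 23*b^2 - 12*b - 20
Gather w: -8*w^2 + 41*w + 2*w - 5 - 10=-8*w^2 + 43*w - 15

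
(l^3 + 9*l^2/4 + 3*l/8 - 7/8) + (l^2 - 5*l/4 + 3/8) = l^3 + 13*l^2/4 - 7*l/8 - 1/2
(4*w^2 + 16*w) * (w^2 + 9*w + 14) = 4*w^4 + 52*w^3 + 200*w^2 + 224*w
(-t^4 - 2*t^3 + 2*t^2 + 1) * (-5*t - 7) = 5*t^5 + 17*t^4 + 4*t^3 - 14*t^2 - 5*t - 7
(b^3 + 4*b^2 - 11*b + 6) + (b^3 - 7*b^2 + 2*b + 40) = 2*b^3 - 3*b^2 - 9*b + 46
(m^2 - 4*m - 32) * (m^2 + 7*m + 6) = m^4 + 3*m^3 - 54*m^2 - 248*m - 192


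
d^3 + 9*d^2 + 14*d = d*(d + 2)*(d + 7)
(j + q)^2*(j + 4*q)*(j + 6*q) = j^4 + 12*j^3*q + 45*j^2*q^2 + 58*j*q^3 + 24*q^4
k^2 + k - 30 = (k - 5)*(k + 6)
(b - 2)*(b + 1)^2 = b^3 - 3*b - 2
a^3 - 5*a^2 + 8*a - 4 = (a - 2)^2*(a - 1)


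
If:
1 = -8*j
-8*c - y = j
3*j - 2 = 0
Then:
No Solution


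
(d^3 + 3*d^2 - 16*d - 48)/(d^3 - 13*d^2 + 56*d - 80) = (d^2 + 7*d + 12)/(d^2 - 9*d + 20)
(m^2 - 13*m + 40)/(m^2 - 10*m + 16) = (m - 5)/(m - 2)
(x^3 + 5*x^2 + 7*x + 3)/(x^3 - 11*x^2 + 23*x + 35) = (x^2 + 4*x + 3)/(x^2 - 12*x + 35)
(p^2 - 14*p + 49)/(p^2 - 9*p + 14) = (p - 7)/(p - 2)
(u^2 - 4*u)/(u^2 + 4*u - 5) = u*(u - 4)/(u^2 + 4*u - 5)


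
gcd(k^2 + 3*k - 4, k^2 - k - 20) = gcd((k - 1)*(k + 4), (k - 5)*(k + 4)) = k + 4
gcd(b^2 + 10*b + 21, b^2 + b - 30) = 1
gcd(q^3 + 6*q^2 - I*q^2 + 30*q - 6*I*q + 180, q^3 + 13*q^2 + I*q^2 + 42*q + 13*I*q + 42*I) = q + 6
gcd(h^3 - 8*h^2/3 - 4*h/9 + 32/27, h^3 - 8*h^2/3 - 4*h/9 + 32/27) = h^3 - 8*h^2/3 - 4*h/9 + 32/27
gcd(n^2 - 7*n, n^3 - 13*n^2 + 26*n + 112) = n - 7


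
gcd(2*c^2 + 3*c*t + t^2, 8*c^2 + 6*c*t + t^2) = 2*c + t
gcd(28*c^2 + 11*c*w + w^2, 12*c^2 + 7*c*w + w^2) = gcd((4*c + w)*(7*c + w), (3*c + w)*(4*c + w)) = 4*c + w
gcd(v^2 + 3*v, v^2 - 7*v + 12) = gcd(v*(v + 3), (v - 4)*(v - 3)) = 1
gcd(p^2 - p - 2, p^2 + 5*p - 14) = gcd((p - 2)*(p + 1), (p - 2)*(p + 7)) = p - 2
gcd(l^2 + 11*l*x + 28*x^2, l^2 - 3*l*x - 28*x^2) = l + 4*x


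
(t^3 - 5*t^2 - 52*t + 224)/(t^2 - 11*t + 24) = (t^2 + 3*t - 28)/(t - 3)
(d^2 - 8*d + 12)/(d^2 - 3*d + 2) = (d - 6)/(d - 1)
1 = 1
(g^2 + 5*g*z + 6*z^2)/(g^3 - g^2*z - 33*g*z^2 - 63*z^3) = (-g - 2*z)/(-g^2 + 4*g*z + 21*z^2)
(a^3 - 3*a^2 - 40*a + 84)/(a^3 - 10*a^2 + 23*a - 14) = (a + 6)/(a - 1)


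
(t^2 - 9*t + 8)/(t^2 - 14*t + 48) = (t - 1)/(t - 6)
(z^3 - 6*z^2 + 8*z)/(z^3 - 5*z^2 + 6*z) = (z - 4)/(z - 3)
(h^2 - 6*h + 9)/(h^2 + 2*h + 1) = (h^2 - 6*h + 9)/(h^2 + 2*h + 1)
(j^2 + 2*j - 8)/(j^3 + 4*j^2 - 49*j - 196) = (j - 2)/(j^2 - 49)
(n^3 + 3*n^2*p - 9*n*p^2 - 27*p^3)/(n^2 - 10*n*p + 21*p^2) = (-n^2 - 6*n*p - 9*p^2)/(-n + 7*p)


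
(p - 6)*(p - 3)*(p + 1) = p^3 - 8*p^2 + 9*p + 18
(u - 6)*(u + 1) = u^2 - 5*u - 6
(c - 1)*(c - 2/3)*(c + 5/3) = c^3 - 19*c/9 + 10/9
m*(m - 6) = m^2 - 6*m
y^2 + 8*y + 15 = (y + 3)*(y + 5)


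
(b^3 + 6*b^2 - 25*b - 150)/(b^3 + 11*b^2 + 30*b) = (b - 5)/b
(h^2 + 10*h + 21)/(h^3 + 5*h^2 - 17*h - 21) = (h + 3)/(h^2 - 2*h - 3)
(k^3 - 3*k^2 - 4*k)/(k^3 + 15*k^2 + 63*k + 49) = k*(k - 4)/(k^2 + 14*k + 49)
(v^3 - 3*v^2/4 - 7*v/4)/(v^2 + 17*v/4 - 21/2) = v*(v + 1)/(v + 6)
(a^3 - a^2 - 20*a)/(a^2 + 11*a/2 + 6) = 2*a*(a - 5)/(2*a + 3)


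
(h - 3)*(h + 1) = h^2 - 2*h - 3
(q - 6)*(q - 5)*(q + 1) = q^3 - 10*q^2 + 19*q + 30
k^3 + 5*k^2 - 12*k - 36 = (k - 3)*(k + 2)*(k + 6)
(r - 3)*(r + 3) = r^2 - 9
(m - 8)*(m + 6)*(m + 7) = m^3 + 5*m^2 - 62*m - 336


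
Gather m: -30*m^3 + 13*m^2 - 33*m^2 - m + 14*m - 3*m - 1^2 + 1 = -30*m^3 - 20*m^2 + 10*m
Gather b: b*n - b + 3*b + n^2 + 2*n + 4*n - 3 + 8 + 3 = b*(n + 2) + n^2 + 6*n + 8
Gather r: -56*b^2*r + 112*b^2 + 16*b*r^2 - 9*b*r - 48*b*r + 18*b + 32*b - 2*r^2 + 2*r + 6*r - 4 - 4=112*b^2 + 50*b + r^2*(16*b - 2) + r*(-56*b^2 - 57*b + 8) - 8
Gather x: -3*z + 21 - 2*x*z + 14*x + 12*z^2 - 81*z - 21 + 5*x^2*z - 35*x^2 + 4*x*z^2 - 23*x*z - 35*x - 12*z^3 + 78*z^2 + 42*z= x^2*(5*z - 35) + x*(4*z^2 - 25*z - 21) - 12*z^3 + 90*z^2 - 42*z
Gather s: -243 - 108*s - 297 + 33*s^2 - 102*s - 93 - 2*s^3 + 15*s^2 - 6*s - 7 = -2*s^3 + 48*s^2 - 216*s - 640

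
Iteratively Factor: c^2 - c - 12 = (c + 3)*(c - 4)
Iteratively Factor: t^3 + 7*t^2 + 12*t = (t)*(t^2 + 7*t + 12) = t*(t + 3)*(t + 4)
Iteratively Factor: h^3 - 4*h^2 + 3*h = (h - 3)*(h^2 - h) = (h - 3)*(h - 1)*(h)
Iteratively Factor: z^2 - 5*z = (z - 5)*(z)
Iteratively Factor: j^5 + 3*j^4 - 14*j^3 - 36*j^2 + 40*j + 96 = (j + 4)*(j^4 - j^3 - 10*j^2 + 4*j + 24) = (j + 2)*(j + 4)*(j^3 - 3*j^2 - 4*j + 12) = (j - 2)*(j + 2)*(j + 4)*(j^2 - j - 6) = (j - 3)*(j - 2)*(j + 2)*(j + 4)*(j + 2)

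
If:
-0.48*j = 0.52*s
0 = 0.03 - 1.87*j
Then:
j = 0.02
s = -0.01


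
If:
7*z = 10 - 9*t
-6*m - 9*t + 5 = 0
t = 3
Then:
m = -11/3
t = 3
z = -17/7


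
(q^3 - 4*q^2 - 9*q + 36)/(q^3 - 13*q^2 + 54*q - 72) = (q + 3)/(q - 6)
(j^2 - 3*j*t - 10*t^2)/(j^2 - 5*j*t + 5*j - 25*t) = (j + 2*t)/(j + 5)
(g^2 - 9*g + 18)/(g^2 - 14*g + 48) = (g - 3)/(g - 8)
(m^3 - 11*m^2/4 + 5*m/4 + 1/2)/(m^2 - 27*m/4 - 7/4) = (m^2 - 3*m + 2)/(m - 7)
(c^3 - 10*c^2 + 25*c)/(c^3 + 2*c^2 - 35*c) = (c - 5)/(c + 7)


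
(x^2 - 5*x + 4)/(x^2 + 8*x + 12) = (x^2 - 5*x + 4)/(x^2 + 8*x + 12)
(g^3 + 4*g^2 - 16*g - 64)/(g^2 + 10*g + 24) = (g^2 - 16)/(g + 6)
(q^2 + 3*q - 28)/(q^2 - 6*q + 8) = (q + 7)/(q - 2)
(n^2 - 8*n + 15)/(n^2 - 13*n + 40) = (n - 3)/(n - 8)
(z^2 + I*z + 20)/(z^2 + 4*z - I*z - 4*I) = (z^2 + I*z + 20)/(z^2 + z*(4 - I) - 4*I)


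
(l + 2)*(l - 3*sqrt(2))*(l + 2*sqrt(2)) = l^3 - sqrt(2)*l^2 + 2*l^2 - 12*l - 2*sqrt(2)*l - 24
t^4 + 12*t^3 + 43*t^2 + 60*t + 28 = (t + 1)*(t + 2)^2*(t + 7)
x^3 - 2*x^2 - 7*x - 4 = (x - 4)*(x + 1)^2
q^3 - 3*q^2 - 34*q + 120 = (q - 5)*(q - 4)*(q + 6)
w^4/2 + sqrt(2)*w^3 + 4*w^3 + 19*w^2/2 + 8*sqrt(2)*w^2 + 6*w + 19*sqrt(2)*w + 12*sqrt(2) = (w/2 + 1/2)*(w + 3)*(w + 4)*(w + 2*sqrt(2))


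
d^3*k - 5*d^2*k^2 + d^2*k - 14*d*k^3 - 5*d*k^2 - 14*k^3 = (d - 7*k)*(d + 2*k)*(d*k + k)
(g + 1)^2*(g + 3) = g^3 + 5*g^2 + 7*g + 3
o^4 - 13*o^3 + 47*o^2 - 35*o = o*(o - 7)*(o - 5)*(o - 1)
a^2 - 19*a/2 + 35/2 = (a - 7)*(a - 5/2)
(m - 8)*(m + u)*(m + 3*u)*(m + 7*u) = m^4 + 11*m^3*u - 8*m^3 + 31*m^2*u^2 - 88*m^2*u + 21*m*u^3 - 248*m*u^2 - 168*u^3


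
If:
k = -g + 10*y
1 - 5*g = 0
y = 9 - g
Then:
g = 1/5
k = 439/5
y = 44/5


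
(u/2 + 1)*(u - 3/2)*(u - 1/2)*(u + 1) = u^4/2 + u^3/2 - 13*u^2/8 - 7*u/8 + 3/4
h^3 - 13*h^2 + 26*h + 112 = (h - 8)*(h - 7)*(h + 2)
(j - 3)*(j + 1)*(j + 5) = j^3 + 3*j^2 - 13*j - 15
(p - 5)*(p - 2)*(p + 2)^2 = p^4 - 3*p^3 - 14*p^2 + 12*p + 40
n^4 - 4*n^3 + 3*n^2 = n^2*(n - 3)*(n - 1)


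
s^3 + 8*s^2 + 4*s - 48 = (s - 2)*(s + 4)*(s + 6)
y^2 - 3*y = y*(y - 3)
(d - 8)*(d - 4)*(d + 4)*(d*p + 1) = d^4*p - 8*d^3*p + d^3 - 16*d^2*p - 8*d^2 + 128*d*p - 16*d + 128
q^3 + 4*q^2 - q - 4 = (q - 1)*(q + 1)*(q + 4)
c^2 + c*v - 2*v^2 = (c - v)*(c + 2*v)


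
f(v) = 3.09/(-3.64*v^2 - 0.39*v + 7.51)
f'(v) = 3.09*(7.28*v + 0.39)/(-3.64*v^2 - 0.39*v + 7.51)^2 = (22.4952*v + 1.2051)/(3.64*v^2 + 0.39*v - 7.51)^2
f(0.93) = 0.77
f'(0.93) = 1.38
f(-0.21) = 0.42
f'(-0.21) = -0.06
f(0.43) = 0.46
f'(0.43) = 0.24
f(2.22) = -0.27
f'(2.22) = 0.40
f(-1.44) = 5.90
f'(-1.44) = -113.72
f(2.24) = -0.27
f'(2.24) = 0.38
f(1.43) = -6.29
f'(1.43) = 138.35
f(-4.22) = -0.06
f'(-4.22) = -0.03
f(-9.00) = -0.01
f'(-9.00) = -0.00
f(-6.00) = -0.03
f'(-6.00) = -0.01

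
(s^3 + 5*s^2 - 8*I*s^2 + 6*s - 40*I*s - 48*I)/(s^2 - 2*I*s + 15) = (s^3 + s^2*(5 - 8*I) + s*(6 - 40*I) - 48*I)/(s^2 - 2*I*s + 15)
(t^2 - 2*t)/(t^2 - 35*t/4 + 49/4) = 4*t*(t - 2)/(4*t^2 - 35*t + 49)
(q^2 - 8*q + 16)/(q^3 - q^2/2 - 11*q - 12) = 2*(q - 4)/(2*q^2 + 7*q + 6)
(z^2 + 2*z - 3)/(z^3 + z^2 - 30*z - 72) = (z - 1)/(z^2 - 2*z - 24)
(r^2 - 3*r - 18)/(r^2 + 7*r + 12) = (r - 6)/(r + 4)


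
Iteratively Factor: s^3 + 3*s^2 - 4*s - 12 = (s + 2)*(s^2 + s - 6) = (s + 2)*(s + 3)*(s - 2)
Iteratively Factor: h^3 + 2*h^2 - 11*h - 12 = (h + 4)*(h^2 - 2*h - 3) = (h + 1)*(h + 4)*(h - 3)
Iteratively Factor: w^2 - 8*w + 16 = (w - 4)*(w - 4)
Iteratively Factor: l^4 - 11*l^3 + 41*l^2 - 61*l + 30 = (l - 1)*(l^3 - 10*l^2 + 31*l - 30) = (l - 2)*(l - 1)*(l^2 - 8*l + 15) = (l - 3)*(l - 2)*(l - 1)*(l - 5)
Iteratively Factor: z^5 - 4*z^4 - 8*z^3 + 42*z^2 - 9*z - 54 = (z + 3)*(z^4 - 7*z^3 + 13*z^2 + 3*z - 18) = (z - 2)*(z + 3)*(z^3 - 5*z^2 + 3*z + 9) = (z - 2)*(z + 1)*(z + 3)*(z^2 - 6*z + 9) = (z - 3)*(z - 2)*(z + 1)*(z + 3)*(z - 3)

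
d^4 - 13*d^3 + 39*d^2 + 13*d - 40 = (d - 8)*(d - 5)*(d - 1)*(d + 1)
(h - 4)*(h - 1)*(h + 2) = h^3 - 3*h^2 - 6*h + 8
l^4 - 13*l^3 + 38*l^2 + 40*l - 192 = (l - 8)*(l - 4)*(l - 3)*(l + 2)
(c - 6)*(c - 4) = c^2 - 10*c + 24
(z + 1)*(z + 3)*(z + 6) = z^3 + 10*z^2 + 27*z + 18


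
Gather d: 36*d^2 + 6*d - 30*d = 36*d^2 - 24*d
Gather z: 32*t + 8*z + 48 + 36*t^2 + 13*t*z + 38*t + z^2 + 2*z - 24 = 36*t^2 + 70*t + z^2 + z*(13*t + 10) + 24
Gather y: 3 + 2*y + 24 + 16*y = 18*y + 27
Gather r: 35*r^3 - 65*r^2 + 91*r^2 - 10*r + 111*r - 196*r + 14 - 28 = 35*r^3 + 26*r^2 - 95*r - 14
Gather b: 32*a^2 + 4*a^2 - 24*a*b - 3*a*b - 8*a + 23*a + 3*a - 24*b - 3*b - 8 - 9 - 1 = 36*a^2 + 18*a + b*(-27*a - 27) - 18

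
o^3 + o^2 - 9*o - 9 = (o - 3)*(o + 1)*(o + 3)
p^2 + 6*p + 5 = (p + 1)*(p + 5)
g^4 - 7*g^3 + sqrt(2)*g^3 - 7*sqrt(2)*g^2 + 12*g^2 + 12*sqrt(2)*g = g*(g - 4)*(g - 3)*(g + sqrt(2))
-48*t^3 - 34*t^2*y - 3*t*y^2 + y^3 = (-8*t + y)*(2*t + y)*(3*t + y)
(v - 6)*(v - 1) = v^2 - 7*v + 6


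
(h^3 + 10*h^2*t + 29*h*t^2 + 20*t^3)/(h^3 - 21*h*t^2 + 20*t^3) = (h^2 + 5*h*t + 4*t^2)/(h^2 - 5*h*t + 4*t^2)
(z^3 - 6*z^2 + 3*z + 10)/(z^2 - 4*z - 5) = z - 2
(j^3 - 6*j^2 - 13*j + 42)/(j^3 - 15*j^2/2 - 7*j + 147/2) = 2*(j - 2)/(2*j - 7)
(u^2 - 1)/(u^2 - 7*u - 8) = (u - 1)/(u - 8)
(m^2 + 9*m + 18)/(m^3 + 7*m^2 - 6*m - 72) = (m + 3)/(m^2 + m - 12)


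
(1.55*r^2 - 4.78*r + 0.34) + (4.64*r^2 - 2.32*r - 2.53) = 6.19*r^2 - 7.1*r - 2.19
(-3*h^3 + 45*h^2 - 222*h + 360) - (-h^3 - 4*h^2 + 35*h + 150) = -2*h^3 + 49*h^2 - 257*h + 210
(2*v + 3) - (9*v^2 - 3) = -9*v^2 + 2*v + 6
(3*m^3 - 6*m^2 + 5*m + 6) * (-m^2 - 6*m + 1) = -3*m^5 - 12*m^4 + 34*m^3 - 42*m^2 - 31*m + 6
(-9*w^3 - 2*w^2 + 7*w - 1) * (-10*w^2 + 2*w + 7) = 90*w^5 + 2*w^4 - 137*w^3 + 10*w^2 + 47*w - 7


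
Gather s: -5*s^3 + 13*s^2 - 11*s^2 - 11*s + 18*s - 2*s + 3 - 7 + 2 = -5*s^3 + 2*s^2 + 5*s - 2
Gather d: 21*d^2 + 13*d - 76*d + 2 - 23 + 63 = 21*d^2 - 63*d + 42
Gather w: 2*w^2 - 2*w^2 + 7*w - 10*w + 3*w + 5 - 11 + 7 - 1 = 0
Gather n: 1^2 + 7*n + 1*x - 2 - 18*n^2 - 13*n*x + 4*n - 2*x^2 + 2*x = -18*n^2 + n*(11 - 13*x) - 2*x^2 + 3*x - 1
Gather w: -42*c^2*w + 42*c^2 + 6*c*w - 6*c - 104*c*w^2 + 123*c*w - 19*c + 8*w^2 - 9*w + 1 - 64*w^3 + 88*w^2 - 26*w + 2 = 42*c^2 - 25*c - 64*w^3 + w^2*(96 - 104*c) + w*(-42*c^2 + 129*c - 35) + 3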